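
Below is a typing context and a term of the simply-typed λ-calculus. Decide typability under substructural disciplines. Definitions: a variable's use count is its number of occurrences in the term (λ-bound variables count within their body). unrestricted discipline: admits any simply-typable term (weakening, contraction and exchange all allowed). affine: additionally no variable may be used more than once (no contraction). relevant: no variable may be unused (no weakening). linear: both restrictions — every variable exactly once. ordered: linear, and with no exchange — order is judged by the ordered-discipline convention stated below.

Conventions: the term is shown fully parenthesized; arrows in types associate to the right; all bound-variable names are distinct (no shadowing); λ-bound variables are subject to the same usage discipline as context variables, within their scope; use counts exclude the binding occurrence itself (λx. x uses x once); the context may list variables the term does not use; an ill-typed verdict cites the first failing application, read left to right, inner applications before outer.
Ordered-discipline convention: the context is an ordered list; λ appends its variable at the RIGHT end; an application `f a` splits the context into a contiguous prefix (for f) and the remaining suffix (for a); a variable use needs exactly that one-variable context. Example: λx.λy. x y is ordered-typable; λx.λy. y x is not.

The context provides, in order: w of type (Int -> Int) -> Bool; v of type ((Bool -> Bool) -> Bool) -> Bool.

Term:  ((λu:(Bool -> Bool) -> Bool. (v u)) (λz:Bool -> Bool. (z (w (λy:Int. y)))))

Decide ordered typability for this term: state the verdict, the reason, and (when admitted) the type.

no — use order v, u, z, w, y needs exchange
usage: w=1; v=1; u [bound]=1; z [bound]=1; y [bound]=1
order of uses: v, u, z, w, y
typing: the term checks, with type Bool
all disciplines: ordered ✗ | linear ✓ | affine ✓ | relevant ✓ | unrestricted ✓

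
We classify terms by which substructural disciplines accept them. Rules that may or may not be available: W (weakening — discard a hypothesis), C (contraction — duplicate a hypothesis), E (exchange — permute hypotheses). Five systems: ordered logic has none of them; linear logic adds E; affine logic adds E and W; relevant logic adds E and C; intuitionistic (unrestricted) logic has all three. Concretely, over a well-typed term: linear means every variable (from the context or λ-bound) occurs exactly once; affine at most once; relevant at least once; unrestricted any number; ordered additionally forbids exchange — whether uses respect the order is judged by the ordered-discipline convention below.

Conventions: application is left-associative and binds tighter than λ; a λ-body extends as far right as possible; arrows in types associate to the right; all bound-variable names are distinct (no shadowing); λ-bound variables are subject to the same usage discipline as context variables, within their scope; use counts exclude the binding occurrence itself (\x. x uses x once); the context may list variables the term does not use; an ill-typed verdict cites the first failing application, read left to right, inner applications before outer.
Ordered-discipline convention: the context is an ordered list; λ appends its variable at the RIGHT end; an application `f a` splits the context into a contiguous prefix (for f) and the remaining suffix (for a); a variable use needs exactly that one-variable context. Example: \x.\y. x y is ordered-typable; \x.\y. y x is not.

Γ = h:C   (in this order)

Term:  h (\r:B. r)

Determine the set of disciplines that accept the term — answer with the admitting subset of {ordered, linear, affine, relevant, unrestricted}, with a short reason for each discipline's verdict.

admitting disciplines: none
usage: h ×1, r [bound] ×1
left-to-right use order: h, r
typing: ill-typed: non-arrow in function slot: C
ordered: ✗, fails simple typing
linear: ✗, a type mismatch blocks all five
affine: ✗, the type mismatch rejects it
relevant: ✗, not simply typable
unrestricted: ✗, fails simple typing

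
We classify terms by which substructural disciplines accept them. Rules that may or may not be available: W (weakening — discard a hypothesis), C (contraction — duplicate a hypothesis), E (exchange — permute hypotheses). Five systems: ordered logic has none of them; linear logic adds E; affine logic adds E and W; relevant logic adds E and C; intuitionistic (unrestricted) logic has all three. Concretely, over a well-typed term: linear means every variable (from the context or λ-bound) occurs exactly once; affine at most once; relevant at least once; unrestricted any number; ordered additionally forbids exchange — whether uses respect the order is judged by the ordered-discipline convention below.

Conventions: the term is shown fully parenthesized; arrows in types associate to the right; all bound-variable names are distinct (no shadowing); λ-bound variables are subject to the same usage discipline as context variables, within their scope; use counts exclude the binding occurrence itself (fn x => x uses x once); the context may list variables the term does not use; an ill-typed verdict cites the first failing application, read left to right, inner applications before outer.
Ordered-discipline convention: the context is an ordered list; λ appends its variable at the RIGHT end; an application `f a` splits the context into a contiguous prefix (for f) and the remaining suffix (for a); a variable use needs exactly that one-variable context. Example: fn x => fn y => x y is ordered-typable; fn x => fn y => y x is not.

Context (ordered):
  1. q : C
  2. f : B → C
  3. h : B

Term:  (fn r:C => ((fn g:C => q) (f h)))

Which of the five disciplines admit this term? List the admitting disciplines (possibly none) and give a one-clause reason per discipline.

admitted in: affine, unrestricted
use counts: q: 1; f: 1; h: 1; r [bound]: 0; g [bound]: 0
use order (left to right): q, f, h
typing: well-typed at C → C
ordered: ✗, unused: r, g — weakening required
linear: ✗, unused: r, g — weakening required
affine: ✓, q, f, h, r, g: no repeats, contraction unneeded
relevant: ✗, unused: r, g — weakening required
unrestricted: ✓, typability at C → C is all that's needed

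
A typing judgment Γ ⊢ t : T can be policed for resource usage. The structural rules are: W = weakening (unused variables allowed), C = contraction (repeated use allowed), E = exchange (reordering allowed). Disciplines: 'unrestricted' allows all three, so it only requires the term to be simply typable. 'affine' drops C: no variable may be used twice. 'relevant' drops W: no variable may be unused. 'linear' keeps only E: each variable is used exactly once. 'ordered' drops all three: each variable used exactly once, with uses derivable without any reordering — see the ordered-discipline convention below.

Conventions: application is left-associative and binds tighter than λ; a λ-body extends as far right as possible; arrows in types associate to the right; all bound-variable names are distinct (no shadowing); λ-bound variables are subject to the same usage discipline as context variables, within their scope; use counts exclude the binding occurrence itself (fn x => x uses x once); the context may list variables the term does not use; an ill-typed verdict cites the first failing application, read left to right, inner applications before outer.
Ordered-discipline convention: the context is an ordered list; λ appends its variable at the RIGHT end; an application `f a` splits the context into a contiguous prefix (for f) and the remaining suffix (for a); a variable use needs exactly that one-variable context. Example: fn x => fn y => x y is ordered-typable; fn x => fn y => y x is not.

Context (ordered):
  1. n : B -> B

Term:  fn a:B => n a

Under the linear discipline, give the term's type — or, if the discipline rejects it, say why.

term : B -> B
counts: n ×1; a (λ-bound) ×1
uses in reading order: n, a
typing: well-typed — term : B -> B
per-discipline verdicts: ordered ✓, linear ✓, affine ✓, relevant ✓, unrestricted ✓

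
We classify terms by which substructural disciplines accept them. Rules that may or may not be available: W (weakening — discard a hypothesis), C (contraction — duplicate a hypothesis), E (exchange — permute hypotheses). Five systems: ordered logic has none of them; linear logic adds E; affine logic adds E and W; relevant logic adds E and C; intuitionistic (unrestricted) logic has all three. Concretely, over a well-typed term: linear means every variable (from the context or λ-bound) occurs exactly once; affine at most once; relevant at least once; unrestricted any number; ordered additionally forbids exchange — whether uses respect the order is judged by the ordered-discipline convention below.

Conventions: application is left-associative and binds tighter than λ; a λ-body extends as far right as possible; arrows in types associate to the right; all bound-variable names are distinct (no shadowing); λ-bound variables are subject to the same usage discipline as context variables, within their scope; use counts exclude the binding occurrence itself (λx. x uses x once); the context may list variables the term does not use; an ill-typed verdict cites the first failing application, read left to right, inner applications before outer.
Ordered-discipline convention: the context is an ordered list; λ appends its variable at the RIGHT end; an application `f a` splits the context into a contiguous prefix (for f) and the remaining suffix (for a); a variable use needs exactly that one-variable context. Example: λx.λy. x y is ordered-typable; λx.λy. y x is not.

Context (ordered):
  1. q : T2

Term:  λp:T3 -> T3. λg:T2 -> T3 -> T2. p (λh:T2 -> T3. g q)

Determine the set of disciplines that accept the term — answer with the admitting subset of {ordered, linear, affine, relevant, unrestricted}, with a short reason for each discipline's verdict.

admitting disciplines: none
use counts: q ×1; p (λ-bound) ×1; g (λ-bound) ×1; h (λ-bound) ×0
use order (left to right): p, g, q
typing: ill-typed: a function awaiting T3 gets (T2 -> T3) -> T3 -> T2
ordered: ✗ — fails simple typing
linear: ✗ — a type mismatch blocks all five
affine: ✗ — the type mismatch rejects it
relevant: ✗ — not simply typable
unrestricted: ✗ — fails simple typing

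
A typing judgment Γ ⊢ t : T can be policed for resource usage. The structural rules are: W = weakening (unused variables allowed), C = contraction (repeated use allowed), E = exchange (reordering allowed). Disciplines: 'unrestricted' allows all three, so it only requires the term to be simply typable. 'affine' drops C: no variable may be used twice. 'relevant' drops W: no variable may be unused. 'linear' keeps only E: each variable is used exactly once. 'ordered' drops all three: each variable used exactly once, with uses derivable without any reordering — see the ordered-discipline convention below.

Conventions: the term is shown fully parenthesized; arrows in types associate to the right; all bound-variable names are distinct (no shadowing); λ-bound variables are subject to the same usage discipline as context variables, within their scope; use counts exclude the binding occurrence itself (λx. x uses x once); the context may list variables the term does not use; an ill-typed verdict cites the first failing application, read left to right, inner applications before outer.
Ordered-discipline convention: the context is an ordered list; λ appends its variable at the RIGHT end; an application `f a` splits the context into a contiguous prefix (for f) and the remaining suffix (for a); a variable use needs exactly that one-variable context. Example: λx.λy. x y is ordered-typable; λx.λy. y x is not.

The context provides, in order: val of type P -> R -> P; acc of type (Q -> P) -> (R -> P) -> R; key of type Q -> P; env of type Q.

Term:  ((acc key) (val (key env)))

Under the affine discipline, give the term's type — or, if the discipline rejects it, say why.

not well-typed under affine — uses contraction: key ×2
usage: val=1, acc=1, key=2, env=1
uses in reading order: acc, key, val, key, env
typing: well-typed at R
all disciplines: ordered ✗, linear ✗, affine ✗, relevant ✓, unrestricted ✓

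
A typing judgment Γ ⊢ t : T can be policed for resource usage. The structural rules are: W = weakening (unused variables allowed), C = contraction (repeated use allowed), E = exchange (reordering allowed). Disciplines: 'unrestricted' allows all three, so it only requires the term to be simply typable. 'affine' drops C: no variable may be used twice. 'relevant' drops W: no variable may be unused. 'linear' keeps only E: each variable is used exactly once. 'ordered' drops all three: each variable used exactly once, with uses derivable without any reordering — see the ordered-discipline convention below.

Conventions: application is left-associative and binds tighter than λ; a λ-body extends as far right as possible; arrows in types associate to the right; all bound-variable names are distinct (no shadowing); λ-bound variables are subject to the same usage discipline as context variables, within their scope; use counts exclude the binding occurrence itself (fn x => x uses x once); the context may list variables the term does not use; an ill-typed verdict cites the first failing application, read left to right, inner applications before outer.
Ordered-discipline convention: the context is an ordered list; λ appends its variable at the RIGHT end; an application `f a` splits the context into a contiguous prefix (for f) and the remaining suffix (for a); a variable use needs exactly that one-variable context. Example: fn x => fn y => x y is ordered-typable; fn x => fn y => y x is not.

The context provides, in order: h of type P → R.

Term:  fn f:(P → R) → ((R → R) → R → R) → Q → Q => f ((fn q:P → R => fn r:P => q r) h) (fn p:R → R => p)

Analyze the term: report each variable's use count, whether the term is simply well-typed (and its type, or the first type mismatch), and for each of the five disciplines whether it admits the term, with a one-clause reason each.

usage: h ×1; f (bound) ×1; q (bound) ×1; r (bound) ×1; p (bound) ×1
uses in reading order: f, q, r, h, p
typing: well-typed — term : ((P → R) → ((R → R) → R → R) → Q → Q) → Q → Q
ordered: ✗ — no contiguous prefix/suffix split fits f, q, r, h, p
linear: ✓ — each of h, f, q, r, p used exactly once
affine: ✓ — none of h, f, q, r, p used more than once
relevant: ✓ — every one of h, f, q, r, p appears
unrestricted: ✓ — typability at ((P → R) → ((R → R) → R → R) → Q → Q) → Q → Q is all that's needed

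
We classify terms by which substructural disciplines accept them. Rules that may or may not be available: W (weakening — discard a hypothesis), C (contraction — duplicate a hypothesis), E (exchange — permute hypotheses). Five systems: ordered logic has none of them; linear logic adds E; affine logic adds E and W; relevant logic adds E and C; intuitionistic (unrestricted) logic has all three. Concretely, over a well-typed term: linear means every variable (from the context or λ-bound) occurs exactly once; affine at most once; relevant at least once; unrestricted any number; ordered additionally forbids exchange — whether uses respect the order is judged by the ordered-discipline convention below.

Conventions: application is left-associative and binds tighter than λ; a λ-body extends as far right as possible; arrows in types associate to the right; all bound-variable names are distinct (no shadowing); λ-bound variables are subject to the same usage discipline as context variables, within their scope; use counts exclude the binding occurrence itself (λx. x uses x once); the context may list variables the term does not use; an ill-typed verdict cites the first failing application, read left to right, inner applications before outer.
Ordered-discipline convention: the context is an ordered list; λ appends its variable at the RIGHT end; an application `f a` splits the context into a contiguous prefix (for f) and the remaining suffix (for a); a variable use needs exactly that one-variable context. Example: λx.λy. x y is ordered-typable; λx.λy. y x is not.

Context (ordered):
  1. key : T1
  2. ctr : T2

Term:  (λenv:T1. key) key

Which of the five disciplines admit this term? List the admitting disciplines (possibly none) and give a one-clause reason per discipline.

admitted by: unrestricted
use counts: key: 2; ctr: 0; env (bound): 0
order of uses: key, key
typing: well-typed — term : T1
ordered: ✗, key ×2 used more than once (contraction); ctr, env left unused
linear: ✗, key ×2 used more than once (contraction); ctr, env left unused
affine: ✗, key ×2 used more than once (contraction)
relevant: ✗, ctr, env left unused
unrestricted: ✓, well-typed at T1; no restrictions here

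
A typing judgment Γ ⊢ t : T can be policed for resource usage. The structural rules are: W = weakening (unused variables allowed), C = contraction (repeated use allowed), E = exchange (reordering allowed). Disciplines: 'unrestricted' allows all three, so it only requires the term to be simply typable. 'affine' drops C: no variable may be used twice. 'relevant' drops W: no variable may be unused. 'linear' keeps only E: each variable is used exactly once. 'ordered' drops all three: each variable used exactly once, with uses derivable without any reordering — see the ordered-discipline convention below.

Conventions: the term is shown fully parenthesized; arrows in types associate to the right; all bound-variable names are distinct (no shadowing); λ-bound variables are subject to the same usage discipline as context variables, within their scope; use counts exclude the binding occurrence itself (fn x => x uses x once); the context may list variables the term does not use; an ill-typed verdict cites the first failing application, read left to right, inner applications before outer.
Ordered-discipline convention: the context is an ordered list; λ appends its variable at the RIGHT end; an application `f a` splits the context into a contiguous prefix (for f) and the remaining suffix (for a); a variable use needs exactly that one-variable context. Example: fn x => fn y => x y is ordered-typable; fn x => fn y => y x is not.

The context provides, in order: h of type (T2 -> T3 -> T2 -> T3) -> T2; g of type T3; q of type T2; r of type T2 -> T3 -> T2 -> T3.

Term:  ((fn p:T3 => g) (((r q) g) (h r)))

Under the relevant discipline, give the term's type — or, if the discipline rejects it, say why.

not well-typed under relevant — unused: p — weakening required
usage: h: 1, g: 2, q: 1, r: 2, p (λ-bound): 0
use order (left to right): g, r, q, g, h, r
typing: well-typed at T3
all disciplines: ordered ✗, linear ✗, affine ✗, relevant ✗, unrestricted ✓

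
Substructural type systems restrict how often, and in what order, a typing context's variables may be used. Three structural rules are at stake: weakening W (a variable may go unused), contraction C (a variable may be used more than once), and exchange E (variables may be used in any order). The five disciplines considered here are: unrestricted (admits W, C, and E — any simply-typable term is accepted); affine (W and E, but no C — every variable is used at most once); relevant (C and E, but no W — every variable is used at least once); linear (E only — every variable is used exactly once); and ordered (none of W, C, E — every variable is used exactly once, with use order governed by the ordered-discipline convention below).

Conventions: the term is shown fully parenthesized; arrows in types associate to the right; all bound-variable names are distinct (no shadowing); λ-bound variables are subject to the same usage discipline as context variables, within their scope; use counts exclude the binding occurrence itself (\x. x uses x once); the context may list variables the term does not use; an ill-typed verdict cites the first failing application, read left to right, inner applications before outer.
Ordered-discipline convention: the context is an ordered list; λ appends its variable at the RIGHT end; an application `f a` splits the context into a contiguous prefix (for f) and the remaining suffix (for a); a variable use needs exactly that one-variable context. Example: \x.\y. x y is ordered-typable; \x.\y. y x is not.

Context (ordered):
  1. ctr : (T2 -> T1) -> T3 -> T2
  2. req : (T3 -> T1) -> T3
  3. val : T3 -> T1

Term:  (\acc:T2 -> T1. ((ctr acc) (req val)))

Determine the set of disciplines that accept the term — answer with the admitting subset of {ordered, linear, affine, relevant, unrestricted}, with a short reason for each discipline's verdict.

admitted by: linear, affine, relevant, unrestricted
use counts: ctr ×1; req ×1; val ×1; acc (λ-bound) ×1
use order (left to right): ctr, acc, req, val
typing: well-typed — term : (T2 -> T1) -> T2
ordered: ✗, no ordered split (uses run ctr, acc, req, val)
linear: ✓, exactly-once usage across ctr, req, val, acc
affine: ✓, at most one use each (ctr, req, val, acc)
relevant: ✓, ctr, req, val, acc: all used, weakening unneeded
unrestricted: ✓, typability at (T2 -> T1) -> T2 is all that's needed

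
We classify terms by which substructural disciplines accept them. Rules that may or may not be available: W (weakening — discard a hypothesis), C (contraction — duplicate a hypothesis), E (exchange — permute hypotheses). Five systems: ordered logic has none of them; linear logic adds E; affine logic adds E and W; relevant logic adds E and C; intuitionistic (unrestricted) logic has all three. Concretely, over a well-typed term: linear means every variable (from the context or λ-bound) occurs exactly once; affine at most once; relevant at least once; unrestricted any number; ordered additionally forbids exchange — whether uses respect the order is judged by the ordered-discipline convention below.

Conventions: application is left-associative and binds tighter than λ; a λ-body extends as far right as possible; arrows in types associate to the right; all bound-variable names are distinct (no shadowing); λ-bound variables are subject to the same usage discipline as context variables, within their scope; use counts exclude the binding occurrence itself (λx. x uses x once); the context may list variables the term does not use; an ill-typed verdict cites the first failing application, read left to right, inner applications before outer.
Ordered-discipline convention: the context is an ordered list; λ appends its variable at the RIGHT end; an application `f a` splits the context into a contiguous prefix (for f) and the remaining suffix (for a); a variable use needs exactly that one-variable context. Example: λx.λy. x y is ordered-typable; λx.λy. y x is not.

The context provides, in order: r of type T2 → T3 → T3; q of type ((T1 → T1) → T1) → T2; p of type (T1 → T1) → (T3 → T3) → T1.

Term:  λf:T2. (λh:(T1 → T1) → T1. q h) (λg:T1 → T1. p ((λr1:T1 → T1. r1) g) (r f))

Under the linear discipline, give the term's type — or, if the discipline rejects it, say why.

term : T2 → T2
use counts: r=1; q=1; p=1; f (λ-bound)=1; h (λ-bound)=1; g (λ-bound)=1; r1 (λ-bound)=1
left-to-right use order: q, h, p, r1, g, r, f
typing: well-typed — term : T2 → T2
per-discipline verdicts: ordered ✗ | linear ✓ | affine ✓ | relevant ✓ | unrestricted ✓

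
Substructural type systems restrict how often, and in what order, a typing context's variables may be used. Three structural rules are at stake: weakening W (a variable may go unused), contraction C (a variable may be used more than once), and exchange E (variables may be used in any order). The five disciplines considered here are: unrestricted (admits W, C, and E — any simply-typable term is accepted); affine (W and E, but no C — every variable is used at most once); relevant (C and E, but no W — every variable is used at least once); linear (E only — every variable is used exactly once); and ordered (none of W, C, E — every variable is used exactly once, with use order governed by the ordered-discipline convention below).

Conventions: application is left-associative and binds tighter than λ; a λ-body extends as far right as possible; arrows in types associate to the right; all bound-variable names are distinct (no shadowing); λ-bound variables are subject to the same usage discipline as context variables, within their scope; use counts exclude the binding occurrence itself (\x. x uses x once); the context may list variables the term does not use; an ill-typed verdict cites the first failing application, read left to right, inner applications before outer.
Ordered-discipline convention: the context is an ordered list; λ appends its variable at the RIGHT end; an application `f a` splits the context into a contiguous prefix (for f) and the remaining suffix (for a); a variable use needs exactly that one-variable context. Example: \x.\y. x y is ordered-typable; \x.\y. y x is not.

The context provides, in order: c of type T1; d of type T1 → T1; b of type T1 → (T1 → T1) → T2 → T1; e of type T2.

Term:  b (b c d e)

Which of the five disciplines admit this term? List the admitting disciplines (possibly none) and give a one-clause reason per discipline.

accepted by: relevant, unrestricted
usage: c: 1×; d: 1×; b: 2×; e: 1×
use order (left to right): b, b, c, d, e
typing: well-typed — term : (T1 → T1) → T2 → T1
ordered: ✗, needs contraction — b ×2
linear: ✗, needs contraction — b ×2
affine: ✗, needs contraction — b ×2
relevant: ✓, every one of c, d, b, e appears
unrestricted: ✓, well-typed at (T1 → T1) → T2 → T1; no restrictions here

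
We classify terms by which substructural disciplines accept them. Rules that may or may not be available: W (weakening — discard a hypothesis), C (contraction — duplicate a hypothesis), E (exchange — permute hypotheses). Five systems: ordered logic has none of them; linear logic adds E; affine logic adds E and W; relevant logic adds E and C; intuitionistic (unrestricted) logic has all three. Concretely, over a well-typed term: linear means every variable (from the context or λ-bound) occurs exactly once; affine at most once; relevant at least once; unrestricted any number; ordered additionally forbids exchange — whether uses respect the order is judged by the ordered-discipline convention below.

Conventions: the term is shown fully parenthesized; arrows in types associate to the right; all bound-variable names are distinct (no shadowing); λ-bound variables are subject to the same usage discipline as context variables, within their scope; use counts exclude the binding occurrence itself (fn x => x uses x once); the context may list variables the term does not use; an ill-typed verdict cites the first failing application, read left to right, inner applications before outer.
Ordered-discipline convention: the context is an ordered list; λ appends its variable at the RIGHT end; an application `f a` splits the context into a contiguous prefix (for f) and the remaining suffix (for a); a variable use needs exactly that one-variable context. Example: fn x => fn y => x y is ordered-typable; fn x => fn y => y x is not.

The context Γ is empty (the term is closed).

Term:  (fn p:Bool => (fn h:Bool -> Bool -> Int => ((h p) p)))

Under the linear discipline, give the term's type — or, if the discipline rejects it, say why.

not well-typed under linear — p ×2 used more than once (contraction)
use counts: p (bound)=2; h (bound)=1
left-to-right use order: h, p, p
typing: well-typed — term : Bool -> (Bool -> Bool -> Int) -> Int
across the five disciplines: ordered ✗, linear ✗, affine ✗, relevant ✓, unrestricted ✓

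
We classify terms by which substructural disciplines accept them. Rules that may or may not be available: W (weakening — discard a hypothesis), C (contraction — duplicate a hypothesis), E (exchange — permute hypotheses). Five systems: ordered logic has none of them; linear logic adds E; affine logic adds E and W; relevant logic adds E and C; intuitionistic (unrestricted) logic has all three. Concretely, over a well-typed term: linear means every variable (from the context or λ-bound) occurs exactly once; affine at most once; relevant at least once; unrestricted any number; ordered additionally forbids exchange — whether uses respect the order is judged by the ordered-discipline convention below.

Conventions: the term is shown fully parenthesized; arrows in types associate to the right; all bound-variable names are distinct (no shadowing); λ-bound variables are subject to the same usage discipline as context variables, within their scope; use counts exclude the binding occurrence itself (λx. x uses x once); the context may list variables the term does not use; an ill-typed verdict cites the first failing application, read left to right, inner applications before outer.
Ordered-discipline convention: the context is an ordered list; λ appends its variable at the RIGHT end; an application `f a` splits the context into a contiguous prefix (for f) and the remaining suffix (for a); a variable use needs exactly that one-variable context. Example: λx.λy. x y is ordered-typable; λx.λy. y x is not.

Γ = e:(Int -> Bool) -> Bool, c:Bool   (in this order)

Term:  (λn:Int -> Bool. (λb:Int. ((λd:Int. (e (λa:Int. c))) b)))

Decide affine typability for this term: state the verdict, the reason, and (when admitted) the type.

yes — none of e, c, n, b, d, a used more than once; term : (Int -> Bool) -> Int -> Bool
counts: e: 1×; c: 1×; n [bound]: 0×; b [bound]: 1×; d [bound]: 0×; a [bound]: 0×
order of uses: e, c, b
typing: the term checks, with type (Int -> Bool) -> Int -> Bool
across the five disciplines: ordered ✗; linear ✗; affine ✓; relevant ✗; unrestricted ✓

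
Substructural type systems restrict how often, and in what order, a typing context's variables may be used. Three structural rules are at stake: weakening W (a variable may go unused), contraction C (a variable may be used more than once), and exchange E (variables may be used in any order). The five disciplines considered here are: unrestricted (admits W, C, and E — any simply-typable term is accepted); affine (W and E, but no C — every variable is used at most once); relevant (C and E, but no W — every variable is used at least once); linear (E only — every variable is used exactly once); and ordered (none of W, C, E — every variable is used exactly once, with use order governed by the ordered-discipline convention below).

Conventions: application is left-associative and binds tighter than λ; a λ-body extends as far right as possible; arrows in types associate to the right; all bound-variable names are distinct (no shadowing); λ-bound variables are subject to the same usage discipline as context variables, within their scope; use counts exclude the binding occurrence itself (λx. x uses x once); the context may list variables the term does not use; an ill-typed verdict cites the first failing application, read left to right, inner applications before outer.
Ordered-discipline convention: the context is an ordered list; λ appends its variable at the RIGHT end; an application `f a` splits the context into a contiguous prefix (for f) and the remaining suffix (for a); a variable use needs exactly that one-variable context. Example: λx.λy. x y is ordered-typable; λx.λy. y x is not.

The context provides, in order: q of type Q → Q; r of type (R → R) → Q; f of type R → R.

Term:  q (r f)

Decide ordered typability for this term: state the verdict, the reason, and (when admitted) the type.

yes — one use each (q, r, f); ordered split holds; term : Q
use counts: q=1, r=1, f=1
order of uses: q, r, f
typing: well-typed — term : Q
per-discipline verdicts: ordered ✓, linear ✓, affine ✓, relevant ✓, unrestricted ✓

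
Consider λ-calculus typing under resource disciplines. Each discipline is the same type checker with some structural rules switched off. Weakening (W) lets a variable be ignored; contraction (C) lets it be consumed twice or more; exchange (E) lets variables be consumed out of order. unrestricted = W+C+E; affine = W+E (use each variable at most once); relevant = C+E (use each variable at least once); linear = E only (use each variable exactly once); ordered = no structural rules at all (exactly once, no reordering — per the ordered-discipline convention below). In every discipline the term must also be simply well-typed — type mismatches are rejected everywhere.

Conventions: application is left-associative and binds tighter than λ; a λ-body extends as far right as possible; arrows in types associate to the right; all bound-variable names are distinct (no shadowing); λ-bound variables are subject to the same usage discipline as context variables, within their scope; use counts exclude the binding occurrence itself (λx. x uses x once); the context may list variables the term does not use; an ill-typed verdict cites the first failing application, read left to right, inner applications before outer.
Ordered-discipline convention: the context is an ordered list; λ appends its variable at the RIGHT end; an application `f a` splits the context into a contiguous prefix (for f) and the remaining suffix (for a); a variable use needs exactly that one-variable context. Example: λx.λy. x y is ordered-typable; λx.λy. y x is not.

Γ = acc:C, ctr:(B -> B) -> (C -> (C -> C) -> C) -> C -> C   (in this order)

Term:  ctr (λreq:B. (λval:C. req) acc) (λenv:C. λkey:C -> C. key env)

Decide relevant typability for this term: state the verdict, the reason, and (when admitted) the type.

no — val left unused
use counts: acc=1; ctr=1; req (bound)=1; val (bound)=0; env (bound)=1; key (bound)=1
left-to-right use order: ctr, req, acc, key, env
typing: well-typed — term : C -> C
per-discipline verdicts: ordered ✗; linear ✗; affine ✓; relevant ✗; unrestricted ✓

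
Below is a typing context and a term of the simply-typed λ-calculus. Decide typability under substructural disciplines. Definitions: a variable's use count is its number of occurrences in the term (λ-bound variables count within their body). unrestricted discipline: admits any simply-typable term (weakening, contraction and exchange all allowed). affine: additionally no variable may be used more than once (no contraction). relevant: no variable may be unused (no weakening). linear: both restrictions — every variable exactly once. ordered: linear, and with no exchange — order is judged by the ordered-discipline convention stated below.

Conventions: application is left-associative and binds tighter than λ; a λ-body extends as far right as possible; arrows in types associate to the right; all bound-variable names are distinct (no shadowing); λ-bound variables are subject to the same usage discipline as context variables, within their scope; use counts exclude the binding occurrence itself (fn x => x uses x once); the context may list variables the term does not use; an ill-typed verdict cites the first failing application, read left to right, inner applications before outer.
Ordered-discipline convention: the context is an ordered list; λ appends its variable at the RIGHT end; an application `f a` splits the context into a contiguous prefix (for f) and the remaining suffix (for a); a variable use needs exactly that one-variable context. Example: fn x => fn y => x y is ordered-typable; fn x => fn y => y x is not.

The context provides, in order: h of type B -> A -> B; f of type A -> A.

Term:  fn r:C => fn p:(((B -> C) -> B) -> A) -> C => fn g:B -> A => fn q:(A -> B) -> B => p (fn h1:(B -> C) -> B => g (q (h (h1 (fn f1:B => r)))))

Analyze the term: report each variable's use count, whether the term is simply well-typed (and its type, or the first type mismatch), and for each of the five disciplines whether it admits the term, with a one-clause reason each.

use counts: h=1, f=0, r [bound]=1, p [bound]=1, g [bound]=1, q [bound]=1, h1 [bound]=1, f1 [bound]=0
left-to-right use order: p, g, q, h, h1, r
typing: well-typed — term : C -> ((((B -> C) -> B) -> A) -> C) -> (B -> A) -> ((A -> B) -> B) -> C
ordered: ✗, f, f1 never used (weakening)
linear: ✗, f, f1 never used (weakening)
affine: ✓, none of h, f, r, p, g, q, h1, f1 used more than once
relevant: ✗, f, f1 never used (weakening)
unrestricted: ✓, type-checks (C -> ((((B -> C) -> B) -> A) -> C) -> (B -> A) -> ((A -> B) -> B) -> C) and nothing is barred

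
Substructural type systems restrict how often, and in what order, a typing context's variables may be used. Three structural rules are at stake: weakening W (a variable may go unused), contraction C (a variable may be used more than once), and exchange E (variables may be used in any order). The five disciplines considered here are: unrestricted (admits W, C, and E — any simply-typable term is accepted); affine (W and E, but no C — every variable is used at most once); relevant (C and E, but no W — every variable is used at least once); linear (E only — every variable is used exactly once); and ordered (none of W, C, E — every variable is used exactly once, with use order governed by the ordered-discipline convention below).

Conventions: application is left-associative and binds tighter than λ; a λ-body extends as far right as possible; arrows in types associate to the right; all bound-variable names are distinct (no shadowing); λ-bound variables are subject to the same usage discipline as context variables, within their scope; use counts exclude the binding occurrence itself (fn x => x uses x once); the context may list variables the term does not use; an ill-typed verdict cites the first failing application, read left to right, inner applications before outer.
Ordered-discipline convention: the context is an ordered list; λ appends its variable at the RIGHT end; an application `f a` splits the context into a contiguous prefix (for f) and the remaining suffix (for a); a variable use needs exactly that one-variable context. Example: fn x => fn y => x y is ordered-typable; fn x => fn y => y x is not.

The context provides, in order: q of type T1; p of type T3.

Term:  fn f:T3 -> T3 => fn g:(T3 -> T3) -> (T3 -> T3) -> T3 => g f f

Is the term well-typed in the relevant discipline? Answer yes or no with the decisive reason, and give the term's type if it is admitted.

no — q, p left unused
variable uses: q: 0×; p: 0×; f (λ-bound): 2×; g (λ-bound): 1×
order of uses: g, f, f
typing: well-typed at (T3 -> T3) -> ((T3 -> T3) -> (T3 -> T3) -> T3) -> T3
across the five disciplines: ordered ✗; linear ✗; affine ✗; relevant ✗; unrestricted ✓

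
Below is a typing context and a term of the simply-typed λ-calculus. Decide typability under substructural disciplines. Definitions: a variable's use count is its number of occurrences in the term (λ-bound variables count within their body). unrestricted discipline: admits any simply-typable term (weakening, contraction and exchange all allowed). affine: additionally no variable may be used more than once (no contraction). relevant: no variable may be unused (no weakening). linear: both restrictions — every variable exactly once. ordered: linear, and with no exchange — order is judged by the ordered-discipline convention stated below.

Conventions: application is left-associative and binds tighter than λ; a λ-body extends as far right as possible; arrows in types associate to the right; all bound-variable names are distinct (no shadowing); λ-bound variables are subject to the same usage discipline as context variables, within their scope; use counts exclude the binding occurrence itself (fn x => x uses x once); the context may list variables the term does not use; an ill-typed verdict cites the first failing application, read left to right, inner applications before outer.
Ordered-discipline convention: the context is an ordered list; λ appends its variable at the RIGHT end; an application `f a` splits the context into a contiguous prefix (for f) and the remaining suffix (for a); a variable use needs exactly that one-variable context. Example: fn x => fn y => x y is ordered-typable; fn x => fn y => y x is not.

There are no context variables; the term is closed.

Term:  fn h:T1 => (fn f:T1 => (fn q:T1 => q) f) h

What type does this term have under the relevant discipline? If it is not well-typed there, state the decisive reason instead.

term : T1 -> T1
use counts: h (λ-bound): 1×, f (λ-bound): 1×, q (λ-bound): 1×
order of uses: q, f, h
typing: well-typed at T1 -> T1
summary: ordered ✓ · linear ✓ · affine ✓ · relevant ✓ · unrestricted ✓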